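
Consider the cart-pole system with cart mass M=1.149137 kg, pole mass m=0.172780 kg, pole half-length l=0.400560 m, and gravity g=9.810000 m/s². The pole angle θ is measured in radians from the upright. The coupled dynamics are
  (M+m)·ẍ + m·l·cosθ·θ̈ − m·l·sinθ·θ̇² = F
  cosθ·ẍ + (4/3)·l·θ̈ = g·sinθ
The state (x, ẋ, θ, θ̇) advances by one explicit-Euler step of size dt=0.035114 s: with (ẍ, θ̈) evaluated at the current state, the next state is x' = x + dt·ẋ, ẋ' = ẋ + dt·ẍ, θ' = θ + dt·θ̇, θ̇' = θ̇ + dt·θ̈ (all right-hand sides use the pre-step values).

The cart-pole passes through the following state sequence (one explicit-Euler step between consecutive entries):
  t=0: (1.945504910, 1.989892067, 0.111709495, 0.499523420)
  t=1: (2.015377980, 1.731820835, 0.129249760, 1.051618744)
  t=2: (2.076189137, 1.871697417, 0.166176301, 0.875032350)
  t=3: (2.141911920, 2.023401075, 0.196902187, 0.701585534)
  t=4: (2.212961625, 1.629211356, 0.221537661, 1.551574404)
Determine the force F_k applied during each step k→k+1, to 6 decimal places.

F_0 = -8.636005 N
F_1 = 4.910846 N
F_2 = 5.365187 N
F_3 = -13.203569 N

step 0→1:
  ẍ = (ẋ'−ẋ)/dt = (1.731820835−1.989892067)/0.035114 = -7.349525
  θ̈ = (θ̇'−θ̇)/dt = (1.051618744−0.499523420)/0.035114 = 15.722940
  sinθ=0.111477, cosθ=0.993767
  F = (M+m)·ẍ + m·l·cosθ·θ̈ − m·l·sinθ·θ̇² = -9.715462 + 1.081383 − 0.001925 = -8.636005
step 1→2:
  ẍ = (ẋ'−ẋ)/dt = (1.871697417−1.731820835)/0.035114 = 3.983499
  θ̈ = (θ̇'−θ̇)/dt = (0.875032350−1.051618744)/0.035114 = -5.028946
  sinθ=0.128890, cosθ=0.991659
  F = (M+m)·ẍ + m·l·cosθ·θ̈ − m·l·sinθ·θ̇² = 5.265855 + -0.345144 − 0.009865 = 4.910846
step 2→3:
  ẍ = (ẋ'−ẋ)/dt = (2.023401075−1.871697417)/0.035114 = 4.320318
  θ̈ = (θ̇'−θ̇)/dt = (0.701585534−0.875032350)/0.035114 = -4.939535
  sinθ=0.165413, cosθ=0.986224
  F = (M+m)·ẍ + m·l·cosθ·θ̈ − m·l·sinθ·θ̇² = 5.711102 + -0.337150 − 0.008766 = 5.365187
step 3→4:
  ẍ = (ẋ'−ẋ)/dt = (1.629211356−2.023401075)/0.035114 = -11.225999
  θ̈ = (θ̇'−θ̇)/dt = (1.551574404−0.701585534)/0.035114 = 24.206552
  sinθ=0.195632, cosθ=0.980677
  F = (M+m)·ẍ + m·l·cosθ·θ̈ − m·l·sinθ·θ̇² = -14.839839 + 1.642934 − 0.006664 = -13.203569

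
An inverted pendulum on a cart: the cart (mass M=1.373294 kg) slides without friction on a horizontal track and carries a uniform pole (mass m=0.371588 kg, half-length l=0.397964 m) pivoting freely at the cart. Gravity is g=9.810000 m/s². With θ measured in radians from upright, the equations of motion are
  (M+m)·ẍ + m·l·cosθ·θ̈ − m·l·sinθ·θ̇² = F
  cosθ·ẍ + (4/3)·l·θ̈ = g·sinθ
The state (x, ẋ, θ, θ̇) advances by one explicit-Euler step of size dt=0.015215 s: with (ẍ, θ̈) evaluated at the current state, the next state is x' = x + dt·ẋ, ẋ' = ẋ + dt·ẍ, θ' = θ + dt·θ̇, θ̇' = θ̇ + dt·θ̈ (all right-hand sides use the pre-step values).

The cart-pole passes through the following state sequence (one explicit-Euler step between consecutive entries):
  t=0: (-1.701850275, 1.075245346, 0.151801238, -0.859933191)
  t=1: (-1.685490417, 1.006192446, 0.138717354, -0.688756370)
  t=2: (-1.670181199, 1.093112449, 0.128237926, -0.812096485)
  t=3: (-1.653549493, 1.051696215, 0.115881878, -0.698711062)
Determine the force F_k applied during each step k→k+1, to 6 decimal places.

step 0→1:
  ẍ = (ẋ'−ẋ)/dt = (1.006192446−1.075245346)/0.015215 = -4.538475
  θ̈ = (θ̇'−θ̇)/dt = (-0.688756370−-0.859933191)/0.015215 = 11.250530
  sinθ=0.151219, cosθ=0.988500
  F = (M+m)·ẍ + m·l·cosθ·θ̈ − m·l·sinθ·θ̇² = -7.919104 + 1.644581 − 0.016536 = -6.291059
step 1→2:
  ẍ = (ẋ'−ẋ)/dt = (1.093112449−1.006192446)/0.015215 = 5.712784
  θ̈ = (θ̇'−θ̇)/dt = (-0.812096485−-0.688756370)/0.015215 = -8.106481
  sinθ=0.138273, cosθ=0.990394
  F = (M+m)·ẍ + m·l·cosθ·θ̈ − m·l·sinθ·θ̇² = 9.968133 + -1.187260 − 0.009700 = 8.771173
step 2→3:
  ẍ = (ẋ'−ẋ)/dt = (1.051696215−1.093112449)/0.015215 = -2.722066
  θ̈ = (θ̇'−θ̇)/dt = (-0.698711062−-0.812096485)/0.015215 = 7.452213
  sinθ=0.127887, cosθ=0.991789
  F = (M+m)·ẍ + m·l·cosθ·θ̈ − m·l·sinθ·θ̇² = -4.749684 + 1.092974 − 0.012472 = -3.669182

F_0 = -6.291059 N
F_1 = 8.771173 N
F_2 = -3.669182 N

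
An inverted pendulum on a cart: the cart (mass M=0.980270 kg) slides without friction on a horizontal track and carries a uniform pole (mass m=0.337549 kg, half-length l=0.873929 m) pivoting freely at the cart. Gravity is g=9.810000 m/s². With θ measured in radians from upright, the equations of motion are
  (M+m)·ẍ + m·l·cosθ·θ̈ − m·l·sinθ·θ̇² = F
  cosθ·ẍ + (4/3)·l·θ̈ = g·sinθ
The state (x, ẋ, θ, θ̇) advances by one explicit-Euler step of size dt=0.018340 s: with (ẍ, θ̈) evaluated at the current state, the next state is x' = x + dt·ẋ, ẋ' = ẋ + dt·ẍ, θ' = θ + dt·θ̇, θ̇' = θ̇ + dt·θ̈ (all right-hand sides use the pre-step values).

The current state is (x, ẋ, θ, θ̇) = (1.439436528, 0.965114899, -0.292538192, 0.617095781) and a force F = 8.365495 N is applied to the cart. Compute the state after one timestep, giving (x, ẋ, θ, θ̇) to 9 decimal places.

sinθ=-0.288383508, cosθ=0.957514988
temp = (F + m·l·θ̇²·sinθ)/(M+m) = (8.365495 + -0.032395788)/1.317819 = 6.323401933
θ̈ = (g·sinθ − cosθ·temp)/(l·(4/3 − m·cos²θ/(M+m))) = -9.253903190
ẍ = temp − m·l·θ̈·cosθ/(M+m) = 8.306881561
Euler: x'=1.439436528+0.018340·0.965114899=1.457136735, ẋ'=0.965114899+0.018340·8.306881561=1.117463107
       θ'=-0.292538192+0.018340·0.617095781=-0.281220655, θ̇'=0.617095781+0.018340·-9.253903190=0.447379196

(1.457136735, 1.117463107, -0.281220655, 0.447379196)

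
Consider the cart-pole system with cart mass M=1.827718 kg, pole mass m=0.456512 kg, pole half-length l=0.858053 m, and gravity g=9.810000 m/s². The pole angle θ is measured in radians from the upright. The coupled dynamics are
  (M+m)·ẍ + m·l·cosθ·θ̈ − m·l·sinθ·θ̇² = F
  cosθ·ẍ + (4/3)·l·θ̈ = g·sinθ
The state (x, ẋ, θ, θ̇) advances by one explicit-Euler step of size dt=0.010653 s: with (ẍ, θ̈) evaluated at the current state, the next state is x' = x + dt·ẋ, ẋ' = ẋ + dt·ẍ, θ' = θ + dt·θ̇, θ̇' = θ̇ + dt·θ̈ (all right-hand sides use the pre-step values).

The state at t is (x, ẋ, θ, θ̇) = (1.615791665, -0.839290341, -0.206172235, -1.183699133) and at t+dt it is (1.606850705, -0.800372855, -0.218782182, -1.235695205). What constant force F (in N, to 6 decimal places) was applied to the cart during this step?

ẍ = (ẋ'−ẋ)/dt = (-0.800372855−-0.839290341)/0.010653 = 3.653195
θ̈ = (θ̇'−θ̇)/dt = (-1.235695205−-1.183699133)/0.010653 = -4.880885
sinθ=-0.204715, cosθ=0.978822
F = (M+m)·ẍ + m·l·cosθ·θ̈ − m·l·sinθ·θ̇² = 8.344738 + -1.871408 − -0.112356 = 6.585686

F = 6.585686 N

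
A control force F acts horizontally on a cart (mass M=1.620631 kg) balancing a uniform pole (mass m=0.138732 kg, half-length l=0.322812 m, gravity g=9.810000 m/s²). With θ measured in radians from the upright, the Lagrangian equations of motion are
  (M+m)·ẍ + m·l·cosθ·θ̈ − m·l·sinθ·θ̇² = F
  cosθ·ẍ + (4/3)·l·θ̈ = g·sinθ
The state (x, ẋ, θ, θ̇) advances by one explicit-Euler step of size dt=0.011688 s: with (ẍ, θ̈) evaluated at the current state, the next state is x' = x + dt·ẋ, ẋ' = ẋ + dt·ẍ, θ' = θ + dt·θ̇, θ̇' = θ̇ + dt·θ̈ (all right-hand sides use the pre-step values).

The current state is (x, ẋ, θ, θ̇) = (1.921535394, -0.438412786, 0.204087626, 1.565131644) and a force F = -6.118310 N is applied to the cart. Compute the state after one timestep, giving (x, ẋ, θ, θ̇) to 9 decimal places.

sinθ=0.202673806, cosθ=0.979246306
temp = (F + m·l·θ̇²·sinθ)/(M+m) = (-6.118310 + 0.022234414)/1.759363 = -3.464933380
θ̈ = (g·sinθ − cosθ·temp)/(l·(4/3 − m·cos²θ/(M+m))) = 13.254098556
ẍ = temp − m·l·θ̈·cosθ/(M+m) = -3.795312811
Euler: x'=1.921535394+0.011688·-0.438412786=1.916411225, ẋ'=-0.438412786+0.011688·-3.795312811=-0.482772402
       θ'=0.204087626+0.011688·1.565131644=0.222380885, θ̇'=1.565131644+0.011688·13.254098556=1.720045548

(1.916411225, -0.482772402, 0.222380885, 1.720045548)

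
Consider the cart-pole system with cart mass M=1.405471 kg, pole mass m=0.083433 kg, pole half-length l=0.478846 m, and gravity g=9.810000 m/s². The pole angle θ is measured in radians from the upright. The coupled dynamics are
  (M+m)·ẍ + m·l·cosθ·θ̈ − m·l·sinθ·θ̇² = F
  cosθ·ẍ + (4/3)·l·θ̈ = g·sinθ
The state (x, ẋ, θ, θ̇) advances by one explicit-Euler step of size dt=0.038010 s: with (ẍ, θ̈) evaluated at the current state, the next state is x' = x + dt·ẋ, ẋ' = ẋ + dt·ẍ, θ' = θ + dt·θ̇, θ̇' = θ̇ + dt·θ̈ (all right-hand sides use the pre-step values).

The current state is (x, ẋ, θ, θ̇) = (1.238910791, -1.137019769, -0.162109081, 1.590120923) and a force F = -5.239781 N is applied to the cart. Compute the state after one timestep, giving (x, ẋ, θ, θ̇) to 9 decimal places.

(1.195692670, -1.274325686, -0.101668585, 1.708097036)

sinθ=-0.161399993, cosθ=0.986889073
temp = (F + m·l·θ̇²·sinθ)/(M+m) = (-5.239781 + -0.016304127)/1.488904 = -3.530170600
θ̈ = (g·sinθ − cosθ·temp)/(l·(4/3 − m·cos²θ/(M+m))) = 3.103817759
ẍ = temp − m·l·θ̈·cosθ/(M+m) = -3.612362984
Euler: x'=1.238910791+0.038010·-1.137019769=1.195692670, ẋ'=-1.137019769+0.038010·-3.612362984=-1.274325686
       θ'=-0.162109081+0.038010·1.590120923=-0.101668585, θ̇'=1.590120923+0.038010·3.103817759=1.708097036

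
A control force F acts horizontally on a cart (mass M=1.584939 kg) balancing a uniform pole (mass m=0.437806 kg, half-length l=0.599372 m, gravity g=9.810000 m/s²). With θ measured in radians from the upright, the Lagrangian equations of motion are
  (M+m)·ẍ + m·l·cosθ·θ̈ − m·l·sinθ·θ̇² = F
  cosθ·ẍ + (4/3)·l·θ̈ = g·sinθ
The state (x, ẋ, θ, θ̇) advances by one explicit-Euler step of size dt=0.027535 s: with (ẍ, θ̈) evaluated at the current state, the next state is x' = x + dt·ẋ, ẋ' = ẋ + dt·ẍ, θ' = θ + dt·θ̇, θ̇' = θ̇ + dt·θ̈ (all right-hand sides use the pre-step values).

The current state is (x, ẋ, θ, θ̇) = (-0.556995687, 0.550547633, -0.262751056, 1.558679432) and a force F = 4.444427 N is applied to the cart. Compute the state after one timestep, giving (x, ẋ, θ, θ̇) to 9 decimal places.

sinθ=-0.259738169, cosθ=0.965679079
temp = (F + m·l·θ̇²·sinθ)/(M+m) = (4.444427 + -0.165587498)/2.022745 = 2.115362788
θ̈ = (g·sinθ − cosθ·temp)/(l·(4/3 − m·cos²θ/(M+m))) = -6.769227045
ẍ = temp − m·l·θ̈·cosθ/(M+m) = 2.963388318
Euler: x'=-0.556995687+0.027535·0.550547633=-0.541836358, ẋ'=0.550547633+0.027535·2.963388318=0.632144530
       θ'=-0.262751056+0.027535·1.558679432=-0.219832818, θ̇'=1.558679432+0.027535·-6.769227045=1.372288765

(-0.541836358, 0.632144530, -0.219832818, 1.372288765)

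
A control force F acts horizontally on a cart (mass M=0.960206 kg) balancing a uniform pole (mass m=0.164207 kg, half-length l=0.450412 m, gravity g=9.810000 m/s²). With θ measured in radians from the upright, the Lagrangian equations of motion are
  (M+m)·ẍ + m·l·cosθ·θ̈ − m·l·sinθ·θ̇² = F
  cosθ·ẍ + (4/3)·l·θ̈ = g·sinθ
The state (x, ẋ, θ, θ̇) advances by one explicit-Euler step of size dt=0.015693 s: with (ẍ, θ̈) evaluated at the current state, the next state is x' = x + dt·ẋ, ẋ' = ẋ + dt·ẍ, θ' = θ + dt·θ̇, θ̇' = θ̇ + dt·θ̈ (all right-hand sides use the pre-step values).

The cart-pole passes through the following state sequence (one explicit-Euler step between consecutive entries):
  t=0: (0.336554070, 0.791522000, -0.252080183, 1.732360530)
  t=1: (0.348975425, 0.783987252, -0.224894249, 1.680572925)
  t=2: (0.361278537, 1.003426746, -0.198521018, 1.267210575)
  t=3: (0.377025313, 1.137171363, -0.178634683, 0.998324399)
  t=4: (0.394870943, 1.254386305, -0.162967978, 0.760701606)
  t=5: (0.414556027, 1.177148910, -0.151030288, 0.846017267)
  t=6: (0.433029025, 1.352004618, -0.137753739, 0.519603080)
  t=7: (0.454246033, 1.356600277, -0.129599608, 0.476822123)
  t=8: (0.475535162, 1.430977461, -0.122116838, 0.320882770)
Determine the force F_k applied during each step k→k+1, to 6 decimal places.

step 0→1:
  ẍ = (ẋ'−ẋ)/dt = (0.783987252−0.791522000)/0.015693 = -0.480134
  θ̈ = (θ̇'−θ̇)/dt = (1.680572925−1.732360530)/0.015693 = -3.300045
  sinθ=-0.249419, cosθ=0.968396
  F = (M+m)·ẍ + m·l·cosθ·θ̈ − m·l·sinθ·θ̇² = -0.539869 + -0.236360 − -0.055361 = -0.720868
step 1→2:
  ẍ = (ẋ'−ẋ)/dt = (1.003426746−0.783987252)/0.015693 = 13.983272
  θ̈ = (θ̇'−θ̇)/dt = (1.267210575−1.680572925)/0.015693 = -26.340556
  sinθ=-0.223003, cosθ=0.974818
  F = (M+m)·ẍ + m·l·cosθ·θ̈ − m·l·sinθ·θ̇² = 15.722973 + -1.899109 − -0.046583 = 13.870447
step 2→3:
  ẍ = (ẋ'−ẋ)/dt = (1.137171363−1.003426746)/0.015693 = 8.522565
  θ̈ = (θ̇'−θ̇)/dt = (0.998324399−1.267210575)/0.015693 = -17.134147
  sinθ=-0.197220, cosθ=0.980359
  F = (M+m)·ẍ + m·l·cosθ·θ̈ − m·l·sinθ·θ̇² = 9.582883 + -1.242366 − -0.023423 = 8.363941
step 3→4:
  ẍ = (ẋ'−ẋ)/dt = (1.254386305−1.137171363)/0.015693 = 7.469250
  θ̈ = (θ̇'−θ̇)/dt = (0.760701606−0.998324399)/0.015693 = -15.141961
  sinθ=-0.177686, cosθ=0.984087
  F = (M+m)·ẍ + m·l·cosθ·θ̈ − m·l·sinθ·θ̇² = 8.398522 + -1.102091 − -0.013098 = 7.309529
step 4→5:
  ẍ = (ẋ'−ẋ)/dt = (1.177148910−1.254386305)/0.015693 = -4.921774
  θ̈ = (θ̇'−θ̇)/dt = (0.846017267−0.760701606)/0.015693 = 5.436543
  sinθ=-0.162248, cosθ=0.986750
  F = (M+m)·ẍ + m·l·cosθ·θ̈ − m·l·sinθ·θ̇² = -5.534106 + 0.396763 − -0.006944 = -5.130399
step 5→6:
  ẍ = (ẋ'−ẋ)/dt = (1.352004618−1.177148910)/0.015693 = 11.142274
  θ̈ = (θ̇'−θ̇)/dt = (0.519603080−0.846017267)/0.015693 = -20.799986
  sinθ=-0.150457, cosθ=0.988617
  F = (M+m)·ẍ + m·l·cosθ·θ̈ − m·l·sinθ·θ̇² = 12.528518 + -1.520872 − -0.007965 = 11.015611
step 6→7:
  ẍ = (ẋ'−ẋ)/dt = (1.356600277−1.352004618)/0.015693 = 0.292848
  θ̈ = (θ̇'−θ̇)/dt = (0.476822123−0.519603080)/0.015693 = -2.726117
  sinθ=-0.137318, cosθ=0.990527
  F = (M+m)·ẍ + m·l·cosθ·θ̈ − m·l·sinθ·θ̇² = 0.329282 + -0.199716 − -0.002742 = 0.132308
step 7→8:
  ẍ = (ẋ'−ẋ)/dt = (1.430977461−1.356600277)/0.015693 = 4.739513
  θ̈ = (θ̇'−θ̇)/dt = (0.320882770−0.476822123)/0.015693 = -9.936873
  sinθ=-0.129237, cosθ=0.991614
  F = (M+m)·ẍ + m·l·cosθ·θ̈ − m·l·sinθ·θ̇² = 5.329171 + -0.728776 − -0.002173 = 4.602568

F_0 = -0.720868 N
F_1 = 13.870447 N
F_2 = 8.363941 N
F_3 = 7.309529 N
F_4 = -5.130399 N
F_5 = 11.015611 N
F_6 = 0.132308 N
F_7 = 4.602568 N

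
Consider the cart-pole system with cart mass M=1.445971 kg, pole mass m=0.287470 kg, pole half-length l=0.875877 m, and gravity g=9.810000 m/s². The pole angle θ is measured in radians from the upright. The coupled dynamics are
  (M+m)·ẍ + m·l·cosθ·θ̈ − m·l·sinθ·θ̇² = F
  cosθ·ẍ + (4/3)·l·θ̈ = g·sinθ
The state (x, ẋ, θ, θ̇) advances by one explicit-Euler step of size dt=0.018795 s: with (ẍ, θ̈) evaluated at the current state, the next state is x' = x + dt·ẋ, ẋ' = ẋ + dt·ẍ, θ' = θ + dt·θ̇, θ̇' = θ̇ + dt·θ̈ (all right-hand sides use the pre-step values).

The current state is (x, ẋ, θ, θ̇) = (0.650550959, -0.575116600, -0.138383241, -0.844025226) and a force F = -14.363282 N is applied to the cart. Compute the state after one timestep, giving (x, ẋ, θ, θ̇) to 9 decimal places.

(0.639741643, -0.749230969, -0.154246695, -0.718137439)

sinθ=-0.137941992, cosθ=0.990440310
temp = (F + m·l·θ̇²·sinθ)/(M+m) = (-14.363282 + -0.024742467)/1.733441 = -8.300267772
θ̈ = (g·sinθ − cosθ·temp)/(l·(4/3 − m·cos²θ/(M+m))) = 6.697940238
ẍ = temp − m·l·θ̈·cosθ/(M+m) = -9.263866376
Euler: x'=0.650550959+0.018795·-0.575116600=0.639741643, ẋ'=-0.575116600+0.018795·-9.263866376=-0.749230969
       θ'=-0.138383241+0.018795·-0.844025226=-0.154246695, θ̇'=-0.844025226+0.018795·6.697940238=-0.718137439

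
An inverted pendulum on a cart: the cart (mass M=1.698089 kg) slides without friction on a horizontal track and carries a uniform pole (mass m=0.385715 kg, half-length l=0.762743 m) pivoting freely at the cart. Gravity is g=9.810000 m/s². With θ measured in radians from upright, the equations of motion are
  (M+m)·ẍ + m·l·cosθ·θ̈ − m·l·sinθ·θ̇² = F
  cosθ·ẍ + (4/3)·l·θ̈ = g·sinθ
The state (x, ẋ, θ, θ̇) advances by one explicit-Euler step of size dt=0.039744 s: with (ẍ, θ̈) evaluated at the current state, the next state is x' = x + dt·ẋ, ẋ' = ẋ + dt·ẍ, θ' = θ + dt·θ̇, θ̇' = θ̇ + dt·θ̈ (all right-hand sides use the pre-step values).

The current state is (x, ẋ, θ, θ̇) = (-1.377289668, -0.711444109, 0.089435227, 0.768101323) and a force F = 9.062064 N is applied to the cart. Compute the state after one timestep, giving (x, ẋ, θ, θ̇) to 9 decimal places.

sinθ=0.089316048, cosθ=0.996003335
temp = (F + m·l·θ̇²·sinθ)/(M+m) = (9.062064 + 0.015502841)/2.083804 = 4.356247920
θ̈ = (g·sinθ − cosθ·temp)/(l·(4/3 − m·cos²θ/(M+m))) = -3.948591657
ẍ = temp − m·l·θ̈·cosθ/(M+m) = 4.911500913
Euler: x'=-1.377289668+0.039744·-0.711444109=-1.405565303, ẋ'=-0.711444109+0.039744·4.911500913=-0.516241417
       θ'=0.089435227+0.039744·0.768101323=0.119962646, θ̇'=0.768101323+0.039744·-3.948591657=0.611168496

(-1.405565303, -0.516241417, 0.119962646, 0.611168496)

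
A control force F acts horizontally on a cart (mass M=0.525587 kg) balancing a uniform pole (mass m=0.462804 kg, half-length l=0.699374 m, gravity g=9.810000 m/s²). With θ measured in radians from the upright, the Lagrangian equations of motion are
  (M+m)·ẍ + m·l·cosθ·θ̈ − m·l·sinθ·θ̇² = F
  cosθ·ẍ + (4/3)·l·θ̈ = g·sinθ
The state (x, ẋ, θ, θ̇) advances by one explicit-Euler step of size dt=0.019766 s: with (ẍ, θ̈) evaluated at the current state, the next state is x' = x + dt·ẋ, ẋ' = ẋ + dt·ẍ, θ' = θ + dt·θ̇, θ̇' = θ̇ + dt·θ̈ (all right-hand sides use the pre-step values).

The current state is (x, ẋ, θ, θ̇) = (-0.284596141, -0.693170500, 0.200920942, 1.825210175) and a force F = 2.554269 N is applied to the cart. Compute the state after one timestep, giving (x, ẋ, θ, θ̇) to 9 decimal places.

sinθ=0.199571831, cosθ=0.979883199
temp = (F + m·l·θ̇²·sinθ)/(M+m) = (2.554269 + 0.215194710)/0.988391 = 2.801992035
θ̈ = (g·sinθ − cosθ·temp)/(l·(4/3 − m·cos²θ/(M+m))) = -1.274660186
ẍ = temp − m·l·θ̈·cosθ/(M+m) = 3.211013912
Euler: x'=-0.284596141+0.019766·-0.693170500=-0.298297349, ẋ'=-0.693170500+0.019766·3.211013912=-0.629701599
       θ'=0.200920942+0.019766·1.825210175=0.236998046, θ̇'=1.825210175+0.019766·-1.274660186=1.800015242

(-0.298297349, -0.629701599, 0.236998046, 1.800015242)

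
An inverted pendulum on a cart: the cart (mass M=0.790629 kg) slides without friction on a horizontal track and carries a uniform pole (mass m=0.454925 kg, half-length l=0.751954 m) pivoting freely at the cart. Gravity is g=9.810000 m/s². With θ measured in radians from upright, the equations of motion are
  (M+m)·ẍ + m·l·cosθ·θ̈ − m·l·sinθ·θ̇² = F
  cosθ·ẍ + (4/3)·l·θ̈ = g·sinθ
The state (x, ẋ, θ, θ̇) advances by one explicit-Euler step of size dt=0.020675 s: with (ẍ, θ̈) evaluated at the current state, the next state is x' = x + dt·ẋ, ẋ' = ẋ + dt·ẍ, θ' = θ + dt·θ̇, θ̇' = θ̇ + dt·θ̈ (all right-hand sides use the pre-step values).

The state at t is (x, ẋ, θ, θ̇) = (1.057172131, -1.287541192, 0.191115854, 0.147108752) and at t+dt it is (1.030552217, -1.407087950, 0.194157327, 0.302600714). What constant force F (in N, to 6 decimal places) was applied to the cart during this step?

ẍ = (ẋ'−ẋ)/dt = (-1.407087950−-1.287541192)/0.020675 = -5.782189
θ̈ = (θ̇'−θ̇)/dt = (0.302600714−0.147108752)/0.020675 = 7.520772
sinθ=0.189955, cosθ=0.981793
F = (M+m)·ẍ + m·l·cosθ·θ̈ − m·l·sinθ·θ̇² = -7.202029 + 2.525884 − 0.001406 = -4.677551

F = -4.677551 N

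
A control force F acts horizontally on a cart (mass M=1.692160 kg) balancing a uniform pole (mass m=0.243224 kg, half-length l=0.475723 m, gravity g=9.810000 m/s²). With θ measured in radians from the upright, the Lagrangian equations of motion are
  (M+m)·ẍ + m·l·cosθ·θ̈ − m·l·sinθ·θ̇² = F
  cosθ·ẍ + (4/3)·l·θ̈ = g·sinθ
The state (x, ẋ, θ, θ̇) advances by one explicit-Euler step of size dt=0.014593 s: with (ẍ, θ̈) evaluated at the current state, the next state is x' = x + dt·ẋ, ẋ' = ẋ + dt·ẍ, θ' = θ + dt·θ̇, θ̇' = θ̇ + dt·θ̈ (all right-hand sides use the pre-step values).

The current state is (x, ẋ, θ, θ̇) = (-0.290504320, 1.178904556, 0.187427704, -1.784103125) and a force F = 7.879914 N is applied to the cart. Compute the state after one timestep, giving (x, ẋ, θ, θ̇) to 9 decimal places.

(-0.273300566, 1.242118519, 0.161392287, -1.839963447)

sinθ=0.186332267, cosθ=0.982486787
temp = (F + m·l·θ̇²·sinθ)/(M+m) = (7.879914 + 0.068625979)/1.935384 = 4.106957575
θ̈ = (g·sinθ − cosθ·temp)/(l·(4/3 − m·cos²θ/(M+m))) = -3.827884762
ẍ = temp − m·l·θ̈·cosθ/(M+m) = 4.331800384
Euler: x'=-0.290504320+0.014593·1.178904556=-0.273300566, ẋ'=1.178904556+0.014593·4.331800384=1.242118519
       θ'=0.187427704+0.014593·-1.784103125=0.161392287, θ̇'=-1.784103125+0.014593·-3.827884762=-1.839963447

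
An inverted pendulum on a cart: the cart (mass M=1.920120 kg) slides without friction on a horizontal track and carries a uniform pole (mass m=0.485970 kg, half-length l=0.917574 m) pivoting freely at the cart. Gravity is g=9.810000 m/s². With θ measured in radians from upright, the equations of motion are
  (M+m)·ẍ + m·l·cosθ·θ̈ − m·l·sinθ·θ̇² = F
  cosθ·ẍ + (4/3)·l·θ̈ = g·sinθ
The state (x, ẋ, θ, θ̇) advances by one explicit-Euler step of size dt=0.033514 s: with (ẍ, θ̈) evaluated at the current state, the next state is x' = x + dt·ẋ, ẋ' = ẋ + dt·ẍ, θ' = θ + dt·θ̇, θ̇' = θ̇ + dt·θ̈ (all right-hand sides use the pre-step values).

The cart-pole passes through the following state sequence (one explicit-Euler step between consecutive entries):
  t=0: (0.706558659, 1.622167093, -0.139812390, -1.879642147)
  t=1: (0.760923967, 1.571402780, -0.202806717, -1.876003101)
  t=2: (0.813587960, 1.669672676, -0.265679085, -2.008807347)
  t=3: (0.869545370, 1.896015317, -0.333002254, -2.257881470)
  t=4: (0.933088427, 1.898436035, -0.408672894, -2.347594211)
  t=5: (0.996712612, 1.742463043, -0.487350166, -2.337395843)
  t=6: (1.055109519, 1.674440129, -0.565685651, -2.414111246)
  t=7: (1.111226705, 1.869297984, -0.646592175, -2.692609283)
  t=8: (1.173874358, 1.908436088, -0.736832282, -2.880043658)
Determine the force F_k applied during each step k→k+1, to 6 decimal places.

step 0→1:
  ẍ = (ẋ'−ẋ)/dt = (1.571402780−1.622167093)/0.033514 = -1.514720
  θ̈ = (θ̇'−θ̇)/dt = (-1.876003101−-1.879642147)/0.033514 = 0.108583
  sinθ=-0.139357, cosθ=0.990242
  F = (M+m)·ẍ + m·l·cosθ·θ̈ − m·l·sinθ·θ̇² = -3.644552 + 0.047946 − -0.219549 = -3.377057
step 1→2:
  ẍ = (ẋ'−ẋ)/dt = (1.669672676−1.571402780)/0.033514 = 2.932204
  θ̈ = (θ̇'−θ̇)/dt = (-2.008807347−-1.876003101)/0.033514 = -3.962650
  sinθ=-0.201419, cosθ=0.979505
  F = (M+m)·ẍ + m·l·cosθ·θ̈ − m·l·sinθ·θ̇² = 7.055148 + -1.730784 − -0.316096 = 5.640459
step 2→3:
  ẍ = (ẋ'−ẋ)/dt = (1.896015317−1.669672676)/0.033514 = 6.753674
  θ̈ = (θ̇'−θ̇)/dt = (-2.257881470−-2.008807347)/0.033514 = -7.431943
  sinθ=-0.262565, cosθ=0.964914
  F = (M+m)·ẍ + m·l·cosθ·θ̈ − m·l·sinθ·θ̇² = 16.249948 + -3.197729 − -0.472458 = 13.524677
step 3→4:
  ẍ = (ẋ'−ẋ)/dt = (1.898436035−1.896015317)/0.033514 = 0.072230
  θ̈ = (θ̇'−θ̇)/dt = (-2.347594211−-2.257881470)/0.033514 = -2.676874
  sinθ=-0.326882, cosθ=0.945065
  F = (M+m)·ẍ + m·l·cosθ·θ̈ − m·l·sinθ·θ̇² = 0.173792 + -1.128081 − -0.743094 = -0.211195
step 4→5:
  ẍ = (ẋ'−ẋ)/dt = (1.742463043−1.898436035)/0.033514 = -4.653965
  θ̈ = (θ̇'−θ̇)/dt = (-2.337395843−-2.347594211)/0.033514 = 0.304302
  sinθ=-0.397392, cosθ=0.917649
  F = (M+m)·ẍ + m·l·cosθ·θ̈ − m·l·sinθ·θ̇² = -11.197859 + 0.124518 − -0.976597 = -10.096744
step 5→6:
  ẍ = (ẋ'−ẋ)/dt = (1.674440129−1.742463043)/0.033514 = -2.029687
  θ̈ = (θ̇'−θ̇)/dt = (-2.414111246−-2.337395843)/0.033514 = -2.289055
  sinθ=-0.468286, cosθ=0.883577
  F = (M+m)·ẍ + m·l·cosθ·θ̈ − m·l·sinθ·θ̇² = -4.883608 + -0.901885 − -1.140845 = -4.644649
step 6→7:
  ẍ = (ẋ'−ẋ)/dt = (1.869297984−1.674440129)/0.033514 = 5.814223
  θ̈ = (θ̇'−θ̇)/dt = (-2.692609283−-2.414111246)/0.033514 = -8.309901
  sinθ=-0.535995, cosθ=0.844221
  F = (M+m)·ẍ + m·l·cosθ·θ̈ − m·l·sinθ·θ̇² = 13.989543 + -3.128259 − -1.392918 = 12.254202
step 7→8:
  ẍ = (ẋ'−ẋ)/dt = (1.908436088−1.869297984)/0.033514 = 1.167814
  θ̈ = (θ̇'−θ̇)/dt = (-2.880043658−-2.692609283)/0.033514 = -5.592719
  sinθ=-0.602470, cosθ=0.798142
  F = (M+m)·ẍ + m·l·cosθ·θ̈ − m·l·sinθ·θ̇² = 2.809865 + -1.990460 − -1.947747 = 2.767152

F_0 = -3.377057 N
F_1 = 5.640459 N
F_2 = 13.524677 N
F_3 = -0.211195 N
F_4 = -10.096744 N
F_5 = -4.644649 N
F_6 = 12.254202 N
F_7 = 2.767152 N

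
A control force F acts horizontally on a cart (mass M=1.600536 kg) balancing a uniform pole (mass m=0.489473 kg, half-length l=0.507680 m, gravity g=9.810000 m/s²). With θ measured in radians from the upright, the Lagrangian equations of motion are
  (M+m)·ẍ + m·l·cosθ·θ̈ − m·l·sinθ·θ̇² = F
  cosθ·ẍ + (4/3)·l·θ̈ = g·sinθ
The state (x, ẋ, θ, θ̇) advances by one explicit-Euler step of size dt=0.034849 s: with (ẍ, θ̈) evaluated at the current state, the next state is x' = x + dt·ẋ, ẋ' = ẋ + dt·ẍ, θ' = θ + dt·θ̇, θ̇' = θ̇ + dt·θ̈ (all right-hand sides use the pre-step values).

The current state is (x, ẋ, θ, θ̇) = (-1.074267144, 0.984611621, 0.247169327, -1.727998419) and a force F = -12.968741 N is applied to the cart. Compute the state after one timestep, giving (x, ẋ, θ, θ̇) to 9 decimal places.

(-1.039954414, 0.712160977, 0.186950310, -1.214172406)

sinθ=0.244660297, cosθ=0.969608859
temp = (F + m·l·θ̇²·sinθ)/(M+m) = (-12.968741 + 0.181538598)/2.090009 = -6.118252315
θ̈ = (g·sinθ − cosθ·temp)/(l·(4/3 − m·cos²θ/(M+m))) = 14.744354587
ẍ = temp − m·l·θ̈·cosθ/(M+m) = -7.818033354
Euler: x'=-1.074267144+0.034849·0.984611621=-1.039954414, ẋ'=0.984611621+0.034849·-7.818033354=0.712160977
       θ'=0.247169327+0.034849·-1.727998419=0.186950310, θ̇'=-1.727998419+0.034849·14.744354587=-1.214172406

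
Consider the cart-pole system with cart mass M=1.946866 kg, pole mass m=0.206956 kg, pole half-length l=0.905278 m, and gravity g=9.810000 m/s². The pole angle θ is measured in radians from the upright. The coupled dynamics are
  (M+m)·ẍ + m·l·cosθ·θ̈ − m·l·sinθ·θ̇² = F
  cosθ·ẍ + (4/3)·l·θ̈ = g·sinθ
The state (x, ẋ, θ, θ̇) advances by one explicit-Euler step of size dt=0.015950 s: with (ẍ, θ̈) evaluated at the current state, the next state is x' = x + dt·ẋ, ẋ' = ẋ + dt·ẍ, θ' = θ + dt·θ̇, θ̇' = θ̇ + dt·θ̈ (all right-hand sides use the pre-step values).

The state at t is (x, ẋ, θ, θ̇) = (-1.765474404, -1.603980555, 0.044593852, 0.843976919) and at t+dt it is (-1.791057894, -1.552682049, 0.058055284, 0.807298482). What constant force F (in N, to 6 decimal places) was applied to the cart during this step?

F = 6.490783 N

ẍ = (ẋ'−ẋ)/dt = (-1.552682049−-1.603980555)/0.015950 = 3.216207
θ̈ = (θ̇'−θ̇)/dt = (0.807298482−0.843976919)/0.015950 = -2.299589
sinθ=0.044579, cosθ=0.999006
F = (M+m)·ẍ + m·l·cosθ·θ̈ − m·l·sinθ·θ̇² = 6.927138 + -0.430406 − 0.005949 = 6.490783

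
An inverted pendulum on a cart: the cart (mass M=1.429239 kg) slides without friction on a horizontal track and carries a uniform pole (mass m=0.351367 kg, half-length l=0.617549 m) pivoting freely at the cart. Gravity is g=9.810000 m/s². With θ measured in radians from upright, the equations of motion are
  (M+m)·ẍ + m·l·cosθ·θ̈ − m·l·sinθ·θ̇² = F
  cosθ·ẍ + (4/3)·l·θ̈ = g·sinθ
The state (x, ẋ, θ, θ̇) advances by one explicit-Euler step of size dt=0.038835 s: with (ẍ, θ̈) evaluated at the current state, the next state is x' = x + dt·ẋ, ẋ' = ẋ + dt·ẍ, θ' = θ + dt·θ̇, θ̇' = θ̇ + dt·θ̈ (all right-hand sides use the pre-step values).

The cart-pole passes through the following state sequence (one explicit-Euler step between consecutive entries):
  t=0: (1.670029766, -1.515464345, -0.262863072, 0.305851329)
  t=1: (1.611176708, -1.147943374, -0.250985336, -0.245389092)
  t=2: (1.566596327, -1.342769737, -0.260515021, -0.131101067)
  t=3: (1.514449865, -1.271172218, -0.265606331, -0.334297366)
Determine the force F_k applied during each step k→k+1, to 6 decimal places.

step 0→1:
  ẍ = (ẋ'−ẋ)/dt = (-1.147943374−-1.515464345)/0.038835 = 9.463653
  θ̈ = (θ̇'−θ̇)/dt = (-0.245389092−0.305851329)/0.038835 = -14.194423
  sinθ=-0.259846, cosθ=0.965650
  F = (M+m)·ẍ + m·l·cosθ·θ̈ − m·l·sinθ·θ̇² = 16.851038 + -2.974198 − -0.005274 = 13.882114
step 1→2:
  ẍ = (ẋ'−ẋ)/dt = (-1.342769737−-1.147943374)/0.038835 = -5.016773
  θ̈ = (θ̇'−θ̇)/dt = (-0.131101067−-0.245389092)/0.038835 = 2.942913
  sinθ=-0.248359, cosθ=0.968668
  F = (M+m)·ẍ + m·l·cosθ·θ̈ − m·l·sinθ·θ̇² = -8.932895 + 0.618564 − -0.003245 = -8.311086
step 2→3:
  ẍ = (ẋ'−ẋ)/dt = (-1.271172218−-1.342769737)/0.038835 = 1.843634
  θ̈ = (θ̇'−θ̇)/dt = (-0.334297366−-0.131101067)/0.038835 = -5.232298
  sinθ=-0.257578, cosθ=0.966257
  F = (M+m)·ẍ + m·l·cosθ·θ̈ − m·l·sinθ·θ̇² = 3.282785 + -1.097028 − -0.000961 = 2.186718

F_0 = 13.882114 N
F_1 = -8.311086 N
F_2 = 2.186718 N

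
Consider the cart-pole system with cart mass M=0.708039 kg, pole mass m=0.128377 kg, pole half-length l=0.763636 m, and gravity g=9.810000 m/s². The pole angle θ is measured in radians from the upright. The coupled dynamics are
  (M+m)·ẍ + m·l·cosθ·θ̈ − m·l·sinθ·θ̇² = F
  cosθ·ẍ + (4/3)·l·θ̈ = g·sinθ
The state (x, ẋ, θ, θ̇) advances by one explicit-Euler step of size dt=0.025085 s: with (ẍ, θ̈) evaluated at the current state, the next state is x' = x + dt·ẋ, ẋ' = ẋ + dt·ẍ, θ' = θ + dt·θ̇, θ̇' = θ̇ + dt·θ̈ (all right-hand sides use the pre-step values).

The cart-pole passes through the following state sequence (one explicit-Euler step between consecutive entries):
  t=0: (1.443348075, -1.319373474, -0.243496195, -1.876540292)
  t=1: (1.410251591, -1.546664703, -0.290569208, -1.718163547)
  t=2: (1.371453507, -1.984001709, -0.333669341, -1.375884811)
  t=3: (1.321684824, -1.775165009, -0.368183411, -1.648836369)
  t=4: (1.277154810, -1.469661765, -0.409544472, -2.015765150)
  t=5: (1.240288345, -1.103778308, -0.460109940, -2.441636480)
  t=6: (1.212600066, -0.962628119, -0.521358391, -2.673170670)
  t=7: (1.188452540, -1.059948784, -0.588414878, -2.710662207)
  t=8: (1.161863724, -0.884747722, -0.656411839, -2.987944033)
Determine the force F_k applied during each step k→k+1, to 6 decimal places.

step 0→1:
  ẍ = (ẋ'−ẋ)/dt = (-1.546664703−-1.319373474)/0.025085 = -9.060842
  θ̈ = (θ̇'−θ̇)/dt = (-1.718163547−-1.876540292)/0.025085 = 6.313604
  sinθ=-0.241097, cosθ=0.970501
  F = (M+m)·ẍ + m·l·cosθ·θ̈ − m·l·sinθ·θ̇² = -7.578633 + 0.600685 − -0.083230 = -6.894718
step 1→2:
  ẍ = (ẋ'−ẋ)/dt = (-1.984001709−-1.546664703)/0.025085 = -17.434204
  θ̈ = (θ̇'−θ̇)/dt = (-1.375884811−-1.718163547)/0.025085 = 13.644757
  sinθ=-0.286498, cosθ=0.958081
  F = (M+m)·ẍ + m·l·cosθ·θ̈ − m·l·sinθ·θ̇² = -14.582247 + 1.281568 − -0.082913 = -13.217766
step 2→3:
  ẍ = (ẋ'−ẋ)/dt = (-1.775165009−-1.984001709)/0.025085 = 8.325162
  θ̈ = (θ̇'−θ̇)/dt = (-1.648836369−-1.375884811)/0.025085 = -10.881067
  sinθ=-0.327512, cosθ=0.944847
  F = (M+m)·ẍ + m·l·cosθ·θ̈ − m·l·sinθ·θ̇² = 6.963299 + -1.007875 − -0.060781 = 6.016205
step 3→4:
  ẍ = (ẋ'−ẋ)/dt = (-1.469661765−-1.775165009)/0.025085 = 12.178722
  θ̈ = (θ̇'−θ̇)/dt = (-2.015765150−-1.648836369)/0.025085 = -14.627418
  sinθ=-0.359921, cosθ=0.932983
  F = (M+m)·ẍ + m·l·cosθ·θ̈ − m·l·sinθ·θ̇² = 10.186478 + -1.337873 − -0.095926 = 8.944531
step 4→5:
  ẍ = (ẋ'−ẋ)/dt = (-1.103778308−-1.469661765)/0.025085 = 14.585747
  θ̈ = (θ̇'−θ̇)/dt = (-2.441636480−-2.015765150)/0.025085 = -16.977131
  sinθ=-0.398192, cosθ=0.917302
  F = (M+m)·ẍ + m·l·cosθ·θ̈ − m·l·sinθ·θ̇² = 12.199752 + -1.526688 − -0.158615 = 10.831679
step 5→6:
  ẍ = (ẋ'−ẋ)/dt = (-0.962628119−-1.103778308)/0.025085 = 5.626876
  θ̈ = (θ̇'−θ̇)/dt = (-2.673170670−-2.441636480)/0.025085 = -9.229986
  sinθ=-0.444047, cosθ=0.896004
  F = (M+m)·ẍ + m·l·cosθ·θ̈ − m·l·sinθ·θ̇² = 4.706409 + -0.810745 − -0.259516 = 4.155180
step 6→7:
  ẍ = (ẋ'−ẋ)/dt = (-1.059948784−-0.962628119)/0.025085 = -3.879636
  θ̈ = (θ̇'−θ̇)/dt = (-2.710662207−-2.673170670)/0.025085 = -1.494580
  sinθ=-0.498059, cosθ=0.867143
  F = (M+m)·ẍ + m·l·cosθ·θ̈ − m·l·sinθ·θ̇² = -3.244989 + -0.127053 − -0.348905 = -3.023137
step 7→8:
  ẍ = (ẋ'−ẋ)/dt = (-0.884747722−-1.059948784)/0.025085 = 6.984296
  θ̈ = (θ̇'−θ̇)/dt = (-2.987944033−-2.710662207)/0.025085 = -11.053691
  sinθ=-0.555043, cosθ=0.831822
  F = (M+m)·ẍ + m·l·cosθ·θ̈ − m·l·sinθ·θ̇² = 5.841777 + -0.901387 − -0.399808 = 5.340198

F_0 = -6.894718 N
F_1 = -13.217766 N
F_2 = 6.016205 N
F_3 = 8.944531 N
F_4 = 10.831679 N
F_5 = 4.155180 N
F_6 = -3.023137 N
F_7 = 5.340198 N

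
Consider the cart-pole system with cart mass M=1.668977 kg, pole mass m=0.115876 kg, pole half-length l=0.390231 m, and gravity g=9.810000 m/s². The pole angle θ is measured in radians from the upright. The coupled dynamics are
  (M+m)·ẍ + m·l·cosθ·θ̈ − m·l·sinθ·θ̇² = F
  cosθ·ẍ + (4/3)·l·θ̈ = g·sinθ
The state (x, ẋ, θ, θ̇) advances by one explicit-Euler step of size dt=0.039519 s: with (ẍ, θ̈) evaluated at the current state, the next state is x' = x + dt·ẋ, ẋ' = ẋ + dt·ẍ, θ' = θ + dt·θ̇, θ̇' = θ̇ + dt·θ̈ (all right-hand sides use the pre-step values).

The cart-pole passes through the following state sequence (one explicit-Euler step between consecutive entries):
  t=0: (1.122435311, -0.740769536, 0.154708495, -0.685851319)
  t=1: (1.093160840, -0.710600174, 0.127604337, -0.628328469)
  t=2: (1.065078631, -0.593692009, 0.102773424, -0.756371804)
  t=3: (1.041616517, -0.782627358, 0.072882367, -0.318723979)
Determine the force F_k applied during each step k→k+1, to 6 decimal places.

step 0→1:
  ẍ = (ẋ'−ẋ)/dt = (-0.710600174−-0.740769536)/0.039519 = 0.763414
  θ̈ = (θ̇'−θ̇)/dt = (-0.628328469−-0.685851319)/0.039519 = 1.455575
  sinθ=0.154092, cosθ=0.988056
  F = (M+m)·ẍ + m·l·cosθ·θ̈ − m·l·sinθ·θ̇² = 1.362582 + 0.065033 − 0.003278 = 1.424337
step 1→2:
  ẍ = (ẋ'−ẋ)/dt = (-0.593692009−-0.710600174)/0.039519 = 2.958277
  θ̈ = (θ̇'−θ̇)/dt = (-0.756371804−-0.628328469)/0.039519 = -3.240045
  sinθ=0.127258, cosθ=0.991870
  F = (M+m)·ẍ + m·l·cosθ·θ̈ − m·l·sinθ·θ̇² = 5.280090 + -0.145318 − 0.002272 = 5.132500
step 2→3:
  ẍ = (ẋ'−ẋ)/dt = (-0.782627358−-0.593692009)/0.039519 = -4.780874
  θ̈ = (θ̇'−θ̇)/dt = (-0.318723979−-0.756371804)/0.039519 = 11.074365
  sinθ=0.102593, cosθ=0.994723
  F = (M+m)·ẍ + m·l·cosθ·θ̈ − m·l·sinθ·θ̇² = -8.533157 + 0.498123 − 0.002654 = -8.037688

F_0 = 1.424337 N
F_1 = 5.132500 N
F_2 = -8.037688 N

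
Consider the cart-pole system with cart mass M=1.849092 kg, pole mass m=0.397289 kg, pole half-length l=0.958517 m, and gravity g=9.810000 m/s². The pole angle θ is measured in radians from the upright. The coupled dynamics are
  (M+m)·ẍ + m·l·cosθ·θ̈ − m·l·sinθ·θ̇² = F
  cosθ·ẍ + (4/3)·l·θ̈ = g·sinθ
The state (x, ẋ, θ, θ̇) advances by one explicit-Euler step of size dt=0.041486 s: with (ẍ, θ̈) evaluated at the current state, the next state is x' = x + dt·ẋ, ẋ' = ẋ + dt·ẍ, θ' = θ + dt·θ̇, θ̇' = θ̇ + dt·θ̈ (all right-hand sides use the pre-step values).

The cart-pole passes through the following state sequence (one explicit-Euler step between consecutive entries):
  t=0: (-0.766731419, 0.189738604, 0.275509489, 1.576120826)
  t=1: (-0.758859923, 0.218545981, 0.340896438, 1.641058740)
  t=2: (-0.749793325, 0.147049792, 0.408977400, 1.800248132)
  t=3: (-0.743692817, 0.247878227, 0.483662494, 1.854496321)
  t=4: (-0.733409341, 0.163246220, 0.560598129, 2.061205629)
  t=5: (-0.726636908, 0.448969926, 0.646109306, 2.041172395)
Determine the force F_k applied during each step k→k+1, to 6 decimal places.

step 0→1:
  ẍ = (ẋ'−ẋ)/dt = (0.218545981−0.189738604)/0.041486 = 0.694388
  θ̈ = (θ̇'−θ̇)/dt = (1.641058740−1.576120826)/0.041486 = 1.565297
  sinθ=0.272037, cosθ=0.962287
  F = (M+m)·ẍ + m·l·cosθ·θ̈ − m·l·sinθ·θ̇² = 1.559860 + 0.573598 − 0.257344 = 1.876114
step 1→2:
  ẍ = (ẋ'−ẋ)/dt = (0.147049792−0.218545981)/0.041486 = -1.723381
  θ̈ = (θ̇'−θ̇)/dt = (1.800248132−1.641058740)/0.041486 = 3.837183
  sinθ=0.334332, cosθ=0.942455
  F = (M+m)·ẍ + m·l·cosθ·θ̈ − m·l·sinθ·θ̇² = -3.871371 + 1.377145 − 0.342873 = -2.837098
step 2→3:
  ẍ = (ẋ'−ẋ)/dt = (0.247878227−0.147049792)/0.041486 = 2.430421
  θ̈ = (θ̇'−θ̇)/dt = (1.854496321−1.800248132)/0.041486 = 1.307626
  sinθ=0.397671, cosθ=0.917528
  F = (M+m)·ẍ + m·l·cosθ·θ̈ − m·l·sinθ·θ̇² = 5.459651 + 0.456888 − 0.490790 = 5.425749
step 3→4:
  ẍ = (ẋ'−ẋ)/dt = (0.163246220−0.247878227)/0.041486 = -2.040014
  θ̈ = (θ̇'−θ̇)/dt = (2.061205629−1.854496321)/0.041486 = 4.982628
  sinθ=0.465025, cosθ=0.885298
  F = (M+m)·ẍ + m·l·cosθ·θ̈ − m·l·sinθ·θ̇² = -4.582648 + 1.679787 − 0.609024 = -3.511885
step 4→5:
  ẍ = (ẋ'−ẋ)/dt = (0.448969926−0.163246220)/0.041486 = 6.887232
  θ̈ = (θ̇'−θ̇)/dt = (2.041172395−2.061205629)/0.041486 = -0.482891
  sinθ=0.531693, cosθ=0.846937
  F = (M+m)·ẍ + m·l·cosθ·θ̈ − m·l·sinθ·θ̇² = 15.471347 + -0.155742 − 0.860221 = 14.455384

F_0 = 1.876114 N
F_1 = -2.837098 N
F_2 = 5.425749 N
F_3 = -3.511885 N
F_4 = 14.455384 N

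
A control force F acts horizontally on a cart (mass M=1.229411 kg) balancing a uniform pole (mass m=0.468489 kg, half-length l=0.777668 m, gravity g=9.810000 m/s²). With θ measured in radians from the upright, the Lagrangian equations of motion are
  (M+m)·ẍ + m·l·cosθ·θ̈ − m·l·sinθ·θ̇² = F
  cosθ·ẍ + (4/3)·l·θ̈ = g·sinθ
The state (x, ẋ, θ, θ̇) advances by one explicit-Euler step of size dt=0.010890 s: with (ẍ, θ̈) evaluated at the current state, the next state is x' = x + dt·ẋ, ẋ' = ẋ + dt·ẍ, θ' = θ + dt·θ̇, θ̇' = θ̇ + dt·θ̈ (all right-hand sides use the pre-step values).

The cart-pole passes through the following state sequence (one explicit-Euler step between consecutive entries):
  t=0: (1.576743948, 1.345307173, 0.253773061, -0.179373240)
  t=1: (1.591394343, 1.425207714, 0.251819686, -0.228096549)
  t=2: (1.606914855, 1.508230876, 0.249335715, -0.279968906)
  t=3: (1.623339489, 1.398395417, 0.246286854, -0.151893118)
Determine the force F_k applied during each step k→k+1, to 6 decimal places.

step 0→1:
  ẍ = (ẋ'−ẋ)/dt = (1.425207714−1.345307173)/0.010890 = 7.337056
  θ̈ = (θ̇'−θ̇)/dt = (-0.228096549−-0.179373240)/0.010890 = -4.474133
  sinθ=0.251058, cosθ=0.967972
  F = (M+m)·ẍ + m·l·cosθ·θ̈ − m·l·sinθ·θ̇² = 12.457588 + -1.577849 − 0.002943 = 10.876796
step 1→2:
  ẍ = (ẋ'−ẋ)/dt = (1.508230876−1.425207714)/0.010890 = 7.623798
  θ̈ = (θ̇'−θ̇)/dt = (-0.279968906−-0.228096549)/0.010890 = -4.763302
  sinθ=0.249167, cosθ=0.968461
  F = (M+m)·ẍ + m·l·cosθ·θ̈ − m·l·sinθ·θ̇² = 12.944447 + -1.680675 − 0.004723 = 11.259049
step 2→3:
  ẍ = (ẋ'−ẋ)/dt = (1.398395417−1.508230876)/0.010890 = -10.085901
  θ̈ = (θ̇'−θ̇)/dt = (-0.151893118−-0.279968906)/0.010890 = 11.760862
  sinθ=0.246760, cosθ=0.969077
  F = (M+m)·ẍ + m·l·cosθ·θ̈ − m·l·sinθ·θ̇² = -17.124851 + 4.152321 − 0.007047 = -12.979577

F_0 = 10.876796 N
F_1 = 11.259049 N
F_2 = -12.979577 N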